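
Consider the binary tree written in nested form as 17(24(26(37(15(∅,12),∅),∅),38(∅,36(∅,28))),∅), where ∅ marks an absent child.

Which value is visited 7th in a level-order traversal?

15

Level-order visits nodes level by level from the root, left to right within each level.
Level 0: 17
Level 1: 24
Level 2: 26, 38
Level 3: 37, 36
Level 4: 15, 28
Level 5: 12
Full level-order sequence: 17, 24, 26, 38, 37, 36, 15, 28, 12.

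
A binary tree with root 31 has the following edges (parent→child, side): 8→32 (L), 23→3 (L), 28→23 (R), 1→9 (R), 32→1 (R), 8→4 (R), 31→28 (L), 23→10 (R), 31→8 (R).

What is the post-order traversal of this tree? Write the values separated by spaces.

Post-order visits the left subtree, then the right subtree, then the node.
At 31: go left to 28.
  At 28: no left child.
  At 28: go right to 23.
    At 23: go left to 3.
      3 is a leaf — visit 3.
    At 23: go right to 10.
      10 is a leaf — visit 10.
    Visit 23.
  Visit 28.
At 31: go right to 8.
  At 8: go left to 32.
    At 32: no left child.
    At 32: go right to 1.
      At 1: no left child.
      At 1: go right to 9.
        9 is a leaf — visit 9.
      Visit 1.
    Visit 32.
  At 8: go right to 4.
    4 is a leaf — visit 4.
  Visit 8.
Visit 31.

3 10 23 28 9 1 32 4 8 31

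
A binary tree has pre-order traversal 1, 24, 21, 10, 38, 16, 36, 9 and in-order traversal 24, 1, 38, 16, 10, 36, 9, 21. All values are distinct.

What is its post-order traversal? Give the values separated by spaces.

24 16 38 9 36 10 21 1

The first element of pre-order is the root; it splits in-order into left and right subtrees.
Root 1: left subtree has 1 node {24}, right has 6 {38, 16, 10, 36, 9, 21}.
  Root 21: left subtree has 5 nodes {38, 16, 10, 36, 9}, right has 0 { }.
    Root 10: left subtree has 2 nodes {38, 16}, right has 2 {36, 9}.
      Root 38: left subtree has 0 nodes { }, right has 1 {16}.
      Root 36: left subtree has 0 nodes { }, right has 1 {9}.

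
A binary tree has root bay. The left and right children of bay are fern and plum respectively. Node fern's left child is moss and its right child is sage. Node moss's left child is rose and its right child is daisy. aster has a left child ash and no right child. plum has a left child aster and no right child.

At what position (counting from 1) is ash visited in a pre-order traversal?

Pre-order visits the node, then its left subtree, then its right subtree.
Visit bay.
At bay: go left to fern.
  Visit fern.
  At fern: go left to moss.
    Visit moss.
    At moss: go left to rose.
      rose is a leaf — visit rose.
    At moss: go right to daisy.
      daisy is a leaf — visit daisy.
  At fern: go right to sage.
    sage is a leaf — visit sage.
At bay: go right to plum.
  Visit plum.
  At plum: go left to aster.
    Visit aster.
    At aster: go left to ash.
      ash is a leaf — visit ash.
    At aster: no right child.
  At plum: no right child.
Full pre-order sequence: bay, fern, moss, rose, daisy, sage, plum, aster, ash.

9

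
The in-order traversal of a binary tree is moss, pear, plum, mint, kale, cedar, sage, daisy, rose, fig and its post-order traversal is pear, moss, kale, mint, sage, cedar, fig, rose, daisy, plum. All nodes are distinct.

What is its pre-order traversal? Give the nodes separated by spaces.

The last element of post-order is the root; it splits in-order into left and right subtrees.
Root plum: left subtree has 2 nodes {moss, pear}, right has 7 {mint, kale, cedar, sage, daisy, rose, fig}.
  Root moss: left subtree has 0 nodes { }, right has 1 {pear}.
  Root daisy: left subtree has 4 nodes {mint, kale, cedar, sage}, right has 2 {rose, fig}.
    Root cedar: left subtree has 2 nodes {mint, kale}, right has 1 {sage}.
      Root mint: left subtree has 0 nodes { }, right has 1 {kale}.
    Root rose: left subtree has 0 nodes { }, right has 1 {fig}.

plum moss pear daisy cedar mint kale sage rose fig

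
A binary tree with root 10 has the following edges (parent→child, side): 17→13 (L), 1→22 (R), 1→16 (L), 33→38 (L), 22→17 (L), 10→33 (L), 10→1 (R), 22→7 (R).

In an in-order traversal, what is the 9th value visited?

In-order visits the left subtree, then the node, then the right subtree.
At 10: go left to 33.
  At 33: go left to 38.
    38 is a leaf — visit 38.
  Visit 33.
  At 33: no right child.
Visit 10.
At 10: go right to 1.
  At 1: go left to 16.
    16 is a leaf — visit 16.
  Visit 1.
  At 1: go right to 22.
    At 22: go left to 17.
      At 17: go left to 13.
        13 is a leaf — visit 13.
      Visit 17.
      At 17: no right child.
    Visit 22.
    At 22: go right to 7.
      7 is a leaf — visit 7.
Full in-order sequence: 38, 33, 10, 16, 1, 13, 17, 22, 7.

7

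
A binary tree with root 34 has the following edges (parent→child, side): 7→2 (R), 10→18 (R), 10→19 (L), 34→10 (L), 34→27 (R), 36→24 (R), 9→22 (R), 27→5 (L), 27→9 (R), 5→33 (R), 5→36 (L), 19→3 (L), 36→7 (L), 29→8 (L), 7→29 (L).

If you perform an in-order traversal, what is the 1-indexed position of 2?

9

In-order visits the left subtree, then the node, then the right subtree.
At 34: go left to 10.
  At 10: go left to 19.
    At 19: go left to 3.
      3 is a leaf — visit 3.
    Visit 19.
    At 19: no right child.
  Visit 10.
  At 10: go right to 18.
    18 is a leaf — visit 18.
Visit 34.
At 34: go right to 27.
  At 27: go left to 5.
    At 5: go left to 36.
      At 36: go left to 7.
        At 7: go left to 29.
          At 29: go left to 8.
            8 is a leaf — visit 8.
          Visit 29.
          At 29: no right child.
        Visit 7.
        At 7: go right to 2.
          2 is a leaf — visit 2.
      Visit 36.
      At 36: go right to 24.
        24 is a leaf — visit 24.
    Visit 5.
    At 5: go right to 33.
      33 is a leaf — visit 33.
  Visit 27.
  At 27: go right to 9.
    At 9: no left child.
    Visit 9.
    At 9: go right to 22.
      22 is a leaf — visit 22.
Full in-order sequence: 3, 19, 10, 18, 34, 8, 29, 7, 2, 36, 24, 5, 33, 27, 9, 22.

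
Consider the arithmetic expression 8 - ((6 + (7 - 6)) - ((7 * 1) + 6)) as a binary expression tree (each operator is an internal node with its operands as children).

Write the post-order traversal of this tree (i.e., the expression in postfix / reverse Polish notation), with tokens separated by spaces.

8 6 7 6 - + 7 1 * 6 + - -

Post-order on an expression tree gives postfix notation: for each operator, emit left operand, right operand, then the operator.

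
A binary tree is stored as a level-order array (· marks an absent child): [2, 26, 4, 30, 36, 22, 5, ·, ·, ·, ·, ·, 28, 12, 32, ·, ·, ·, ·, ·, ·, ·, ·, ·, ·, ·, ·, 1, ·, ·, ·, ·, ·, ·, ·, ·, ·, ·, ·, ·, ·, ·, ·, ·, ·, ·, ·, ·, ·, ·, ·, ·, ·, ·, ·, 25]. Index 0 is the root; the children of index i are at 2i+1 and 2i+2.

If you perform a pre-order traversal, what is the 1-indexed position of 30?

Pre-order visits the node, then its left subtree, then its right subtree.
Visit 2.
At 2: go left to 26.
  Visit 26.
  At 26: go left to 30.
    30 is a leaf — visit 30.
  At 26: go right to 36.
    36 is a leaf — visit 36.
At 2: go right to 4.
  Visit 4.
  At 4: go left to 22.
    Visit 22.
    At 22: no left child.
    At 22: go right to 28.
      28 is a leaf — visit 28.
  At 4: go right to 5.
    Visit 5.
    At 5: go left to 12.
      Visit 12.
      At 12: go left to 1.
        Visit 1.
        At 1: go left to 25.
          25 is a leaf — visit 25.
        At 1: no right child.
      At 12: no right child.
    At 5: go right to 32.
      32 is a leaf — visit 32.
Full pre-order sequence: 2, 26, 30, 36, 4, 22, 28, 5, 12, 1, 25, 32.

3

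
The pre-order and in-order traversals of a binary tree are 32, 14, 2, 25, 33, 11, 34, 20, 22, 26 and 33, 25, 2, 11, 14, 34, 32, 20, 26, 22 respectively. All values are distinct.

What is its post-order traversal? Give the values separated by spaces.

The first element of pre-order is the root; it splits in-order into left and right subtrees.
Root 32: left subtree has 6 nodes {33, 25, 2, 11, 14, 34}, right has 3 {20, 26, 22}.
  Root 14: left subtree has 4 nodes {33, 25, 2, 11}, right has 1 {34}.
    Root 2: left subtree has 2 nodes {33, 25}, right has 1 {11}.
      Root 25: left subtree has 1 node {33}, right has 0 { }.
  Root 20: left subtree has 0 nodes { }, right has 2 {26, 22}.
    Root 22: left subtree has 1 node {26}, right has 0 { }.

33 25 11 2 34 14 26 22 20 32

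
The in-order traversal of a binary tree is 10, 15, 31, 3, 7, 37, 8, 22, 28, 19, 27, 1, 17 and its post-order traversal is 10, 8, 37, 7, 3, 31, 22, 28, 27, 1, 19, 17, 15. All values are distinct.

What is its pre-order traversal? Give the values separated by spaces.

15 10 17 19 28 22 31 3 7 37 8 1 27

The last element of post-order is the root; it splits in-order into left and right subtrees.
Root 15: left subtree has 1 node {10}, right has 11 {31, 3, 7, 37, 8, 22, 28, 19, 27, 1, 17}.
  Root 17: left subtree has 10 nodes {31, 3, 7, 37, 8, 22, 28, 19, 27, 1}, right has 0 { }.
    Root 19: left subtree has 7 nodes {31, 3, 7, 37, 8, 22, 28}, right has 2 {27, 1}.
      Root 28: left subtree has 6 nodes {31, 3, 7, 37, 8, 22}, right has 0 { }.
        Root 22: left subtree has 5 nodes {31, 3, 7, 37, 8}, right has 0 { }.
          Root 31: left subtree has 0 nodes { }, right has 4 {3, 7, 37, 8}.
            Root 3: left subtree has 0 nodes { }, right has 3 {7, 37, 8}.
              Root 7: left subtree has 0 nodes { }, right has 2 {37, 8}.
                Root 37: left subtree has 0 nodes { }, right has 1 {8}.
      Root 1: left subtree has 1 node {27}, right has 0 { }.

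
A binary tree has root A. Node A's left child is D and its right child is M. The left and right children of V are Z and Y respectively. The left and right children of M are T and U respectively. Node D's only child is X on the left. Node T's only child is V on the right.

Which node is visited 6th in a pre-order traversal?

V

Pre-order visits the node, then its left subtree, then its right subtree.
Visit A.
At A: go left to D.
  Visit D.
  At D: go left to X.
    X is a leaf — visit X.
  At D: no right child.
At A: go right to M.
  Visit M.
  At M: go left to T.
    Visit T.
    At T: no left child.
    At T: go right to V.
      Visit V.
      At V: go left to Z.
        Z is a leaf — visit Z.
      At V: go right to Y.
        Y is a leaf — visit Y.
  At M: go right to U.
    U is a leaf — visit U.
Full pre-order sequence: A, D, X, M, T, V, Z, Y, U.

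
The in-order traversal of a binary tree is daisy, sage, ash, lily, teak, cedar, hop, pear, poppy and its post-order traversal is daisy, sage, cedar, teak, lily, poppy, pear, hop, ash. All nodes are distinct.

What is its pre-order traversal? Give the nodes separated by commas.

ash, sage, daisy, hop, lily, teak, cedar, pear, poppy

The last element of post-order is the root; it splits in-order into left and right subtrees.
Root ash: left subtree has 2 nodes {daisy, sage}, right has 6 {lily, teak, cedar, hop, pear, poppy}.
  Root sage: left subtree has 1 node {daisy}, right has 0 { }.
  Root hop: left subtree has 3 nodes {lily, teak, cedar}, right has 2 {pear, poppy}.
    Root lily: left subtree has 0 nodes { }, right has 2 {teak, cedar}.
      Root teak: left subtree has 0 nodes { }, right has 1 {cedar}.
    Root pear: left subtree has 0 nodes { }, right has 1 {poppy}.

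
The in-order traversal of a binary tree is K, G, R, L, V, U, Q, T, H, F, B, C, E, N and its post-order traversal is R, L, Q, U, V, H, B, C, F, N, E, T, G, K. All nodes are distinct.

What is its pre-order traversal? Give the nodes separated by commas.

The last element of post-order is the root; it splits in-order into left and right subtrees.
Root K: left subtree has 0 nodes { }, right has 13 {G, R, L, V, U, Q, T, H, F, B, C, E, N}.
  Root G: left subtree has 0 nodes { }, right has 12 {R, L, V, U, Q, T, H, F, B, C, E, N}.
    Root T: left subtree has 5 nodes {R, L, V, U, Q}, right has 6 {H, F, B, C, E, N}.
      Root V: left subtree has 2 nodes {R, L}, right has 2 {U, Q}.
        Root L: left subtree has 1 node {R}, right has 0 { }.
        Root U: left subtree has 0 nodes { }, right has 1 {Q}.
      Root E: left subtree has 4 nodes {H, F, B, C}, right has 1 {N}.
        Root F: left subtree has 1 node {H}, right has 2 {B, C}.
          Root C: left subtree has 1 node {B}, right has 0 { }.

K, G, T, V, L, R, U, Q, E, F, H, C, B, N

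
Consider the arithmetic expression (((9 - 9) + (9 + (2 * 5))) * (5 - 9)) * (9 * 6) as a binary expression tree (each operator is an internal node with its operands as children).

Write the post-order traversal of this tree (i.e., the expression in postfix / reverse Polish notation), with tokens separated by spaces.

Post-order on an expression tree gives postfix notation: for each operator, emit left operand, right operand, then the operator.

9 9 - 9 2 5 * + + 5 9 - * 9 6 * *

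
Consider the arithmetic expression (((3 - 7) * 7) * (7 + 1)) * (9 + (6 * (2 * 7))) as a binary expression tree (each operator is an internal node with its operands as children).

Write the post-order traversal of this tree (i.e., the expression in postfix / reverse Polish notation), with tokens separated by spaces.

3 7 - 7 * 7 1 + * 9 6 2 7 * * + *

Post-order on an expression tree gives postfix notation: for each operator, emit left operand, right operand, then the operator.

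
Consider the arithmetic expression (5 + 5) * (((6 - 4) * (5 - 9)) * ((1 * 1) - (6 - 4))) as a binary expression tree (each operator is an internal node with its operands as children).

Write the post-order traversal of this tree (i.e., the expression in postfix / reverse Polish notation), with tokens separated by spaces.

5 5 + 6 4 - 5 9 - * 1 1 * 6 4 - - * *

Post-order on an expression tree gives postfix notation: for each operator, emit left operand, right operand, then the operator.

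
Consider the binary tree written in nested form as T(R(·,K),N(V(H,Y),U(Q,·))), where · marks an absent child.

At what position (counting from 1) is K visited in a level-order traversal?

Level-order visits nodes level by level from the root, left to right within each level.
Level 0: T
Level 1: R, N
Level 2: K, V, U
Level 3: H, Y, Q
Full level-order sequence: T, R, N, K, V, U, H, Y, Q.

4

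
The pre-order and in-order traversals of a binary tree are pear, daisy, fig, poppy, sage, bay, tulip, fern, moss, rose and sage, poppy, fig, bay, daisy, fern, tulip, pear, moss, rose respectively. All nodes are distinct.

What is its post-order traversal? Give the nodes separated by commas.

The first element of pre-order is the root; it splits in-order into left and right subtrees.
Root pear: left subtree has 7 nodes {sage, poppy, fig, bay, daisy, fern, tulip}, right has 2 {moss, rose}.
  Root daisy: left subtree has 4 nodes {sage, poppy, fig, bay}, right has 2 {fern, tulip}.
    Root fig: left subtree has 2 nodes {sage, poppy}, right has 1 {bay}.
      Root poppy: left subtree has 1 node {sage}, right has 0 { }.
    Root tulip: left subtree has 1 node {fern}, right has 0 { }.
  Root moss: left subtree has 0 nodes { }, right has 1 {rose}.

sage, poppy, bay, fig, fern, tulip, daisy, rose, moss, pear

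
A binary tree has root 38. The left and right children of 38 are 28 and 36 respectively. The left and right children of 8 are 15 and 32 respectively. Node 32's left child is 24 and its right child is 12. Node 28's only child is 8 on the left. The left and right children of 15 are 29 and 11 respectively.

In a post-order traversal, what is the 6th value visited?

32

Post-order visits the left subtree, then the right subtree, then the node.
At 38: go left to 28.
  At 28: go left to 8.
    At 8: go left to 15.
      At 15: go left to 29.
        29 is a leaf — visit 29.
      At 15: go right to 11.
        11 is a leaf — visit 11.
      Visit 15.
    At 8: go right to 32.
      At 32: go left to 24.
        24 is a leaf — visit 24.
      At 32: go right to 12.
        12 is a leaf — visit 12.
      Visit 32.
    Visit 8.
  At 28: no right child.
  Visit 28.
At 38: go right to 36.
  36 is a leaf — visit 36.
Visit 38.
Full post-order sequence: 29, 11, 15, 24, 12, 32, 8, 28, 36, 38.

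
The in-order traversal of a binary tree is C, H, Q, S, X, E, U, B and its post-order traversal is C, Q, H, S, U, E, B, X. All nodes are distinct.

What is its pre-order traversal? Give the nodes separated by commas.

The last element of post-order is the root; it splits in-order into left and right subtrees.
Root X: left subtree has 4 nodes {C, H, Q, S}, right has 3 {E, U, B}.
  Root S: left subtree has 3 nodes {C, H, Q}, right has 0 { }.
    Root H: left subtree has 1 node {C}, right has 1 {Q}.
  Root B: left subtree has 2 nodes {E, U}, right has 0 { }.
    Root E: left subtree has 0 nodes { }, right has 1 {U}.

X, S, H, C, Q, B, E, U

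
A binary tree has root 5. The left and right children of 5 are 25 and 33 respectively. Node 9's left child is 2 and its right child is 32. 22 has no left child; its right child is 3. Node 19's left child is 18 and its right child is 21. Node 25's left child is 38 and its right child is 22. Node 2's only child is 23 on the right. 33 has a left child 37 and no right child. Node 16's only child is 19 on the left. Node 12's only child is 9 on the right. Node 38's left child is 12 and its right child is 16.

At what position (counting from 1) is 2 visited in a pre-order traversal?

6

Pre-order visits the node, then its left subtree, then its right subtree.
Visit 5.
At 5: go left to 25.
  Visit 25.
  At 25: go left to 38.
    Visit 38.
    At 38: go left to 12.
      Visit 12.
      At 12: no left child.
      At 12: go right to 9.
        Visit 9.
        At 9: go left to 2.
          Visit 2.
          At 2: no left child.
          At 2: go right to 23.
            23 is a leaf — visit 23.
        At 9: go right to 32.
          32 is a leaf — visit 32.
    At 38: go right to 16.
      Visit 16.
      At 16: go left to 19.
        Visit 19.
        At 19: go left to 18.
          18 is a leaf — visit 18.
        At 19: go right to 21.
          21 is a leaf — visit 21.
      At 16: no right child.
  At 25: go right to 22.
    Visit 22.
    At 22: no left child.
    At 22: go right to 3.
      3 is a leaf — visit 3.
At 5: go right to 33.
  Visit 33.
  At 33: go left to 37.
    37 is a leaf — visit 37.
  At 33: no right child.
Full pre-order sequence: 5, 25, 38, 12, 9, 2, 23, 32, 16, 19, 18, 21, 22, 3, 33, 37.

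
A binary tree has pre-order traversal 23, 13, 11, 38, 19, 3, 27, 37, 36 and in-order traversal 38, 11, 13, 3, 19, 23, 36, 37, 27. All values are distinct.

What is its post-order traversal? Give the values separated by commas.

The first element of pre-order is the root; it splits in-order into left and right subtrees.
Root 23: left subtree has 5 nodes {38, 11, 13, 3, 19}, right has 3 {36, 37, 27}.
  Root 13: left subtree has 2 nodes {38, 11}, right has 2 {3, 19}.
    Root 11: left subtree has 1 node {38}, right has 0 { }.
    Root 19: left subtree has 1 node {3}, right has 0 { }.
  Root 27: left subtree has 2 nodes {36, 37}, right has 0 { }.
    Root 37: left subtree has 1 node {36}, right has 0 { }.

38, 11, 3, 19, 13, 36, 37, 27, 23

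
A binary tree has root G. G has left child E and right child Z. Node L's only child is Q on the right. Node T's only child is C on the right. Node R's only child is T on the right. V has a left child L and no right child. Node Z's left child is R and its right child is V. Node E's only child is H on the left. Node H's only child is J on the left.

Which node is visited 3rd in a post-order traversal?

E

Post-order visits the left subtree, then the right subtree, then the node.
At G: go left to E.
  At E: go left to H.
    At H: go left to J.
      J is a leaf — visit J.
    At H: no right child.
    Visit H.
  At E: no right child.
  Visit E.
At G: go right to Z.
  At Z: go left to R.
    At R: no left child.
    At R: go right to T.
      At T: no left child.
      At T: go right to C.
        C is a leaf — visit C.
      Visit T.
    Visit R.
  At Z: go right to V.
    At V: go left to L.
      At L: no left child.
      At L: go right to Q.
        Q is a leaf — visit Q.
      Visit L.
    At V: no right child.
    Visit V.
  Visit Z.
Visit G.
Full post-order sequence: J, H, E, C, T, R, Q, L, V, Z, G.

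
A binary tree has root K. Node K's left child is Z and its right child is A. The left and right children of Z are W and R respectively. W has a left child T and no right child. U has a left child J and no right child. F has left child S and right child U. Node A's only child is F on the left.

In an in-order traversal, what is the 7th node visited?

F

In-order visits the left subtree, then the node, then the right subtree.
At K: go left to Z.
  At Z: go left to W.
    At W: go left to T.
      T is a leaf — visit T.
    Visit W.
    At W: no right child.
  Visit Z.
  At Z: go right to R.
    R is a leaf — visit R.
Visit K.
At K: go right to A.
  At A: go left to F.
    At F: go left to S.
      S is a leaf — visit S.
    Visit F.
    At F: go right to U.
      At U: go left to J.
        J is a leaf — visit J.
      Visit U.
      At U: no right child.
  Visit A.
  At A: no right child.
Full in-order sequence: T, W, Z, R, K, S, F, J, U, A.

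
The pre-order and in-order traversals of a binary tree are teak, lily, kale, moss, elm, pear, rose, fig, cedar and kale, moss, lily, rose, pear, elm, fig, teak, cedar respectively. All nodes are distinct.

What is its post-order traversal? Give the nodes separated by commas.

The first element of pre-order is the root; it splits in-order into left and right subtrees.
Root teak: left subtree has 7 nodes {kale, moss, lily, rose, pear, elm, fig}, right has 1 {cedar}.
  Root lily: left subtree has 2 nodes {kale, moss}, right has 4 {rose, pear, elm, fig}.
    Root kale: left subtree has 0 nodes { }, right has 1 {moss}.
    Root elm: left subtree has 2 nodes {rose, pear}, right has 1 {fig}.
      Root pear: left subtree has 1 node {rose}, right has 0 { }.

moss, kale, rose, pear, fig, elm, lily, cedar, teak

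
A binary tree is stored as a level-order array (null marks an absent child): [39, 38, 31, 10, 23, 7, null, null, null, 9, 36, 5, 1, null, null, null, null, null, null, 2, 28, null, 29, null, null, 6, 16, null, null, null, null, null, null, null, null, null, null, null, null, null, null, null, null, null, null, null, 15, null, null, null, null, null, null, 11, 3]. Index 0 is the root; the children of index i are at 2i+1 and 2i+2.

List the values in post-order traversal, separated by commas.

10, 2, 28, 9, 15, 29, 36, 23, 38, 5, 6, 11, 3, 16, 1, 7, 31, 39

Post-order visits the left subtree, then the right subtree, then the node.
At 39: go left to 38.
  At 38: go left to 10.
    10 is a leaf — visit 10.
  At 38: go right to 23.
    At 23: go left to 9.
      At 9: go left to 2.
        2 is a leaf — visit 2.
      At 9: go right to 28.
        28 is a leaf — visit 28.
      Visit 9.
    At 23: go right to 36.
      At 36: no left child.
      At 36: go right to 29.
        At 29: no left child.
        At 29: go right to 15.
          15 is a leaf — visit 15.
        Visit 29.
      Visit 36.
    Visit 23.
  Visit 38.
At 39: go right to 31.
  At 31: go left to 7.
    At 7: go left to 5.
      5 is a leaf — visit 5.
    At 7: go right to 1.
      At 1: go left to 6.
        6 is a leaf — visit 6.
      At 1: go right to 16.
        At 16: go left to 11.
          11 is a leaf — visit 11.
        At 16: go right to 3.
          3 is a leaf — visit 3.
        Visit 16.
      Visit 1.
    Visit 7.
  At 31: no right child.
  Visit 31.
Visit 39.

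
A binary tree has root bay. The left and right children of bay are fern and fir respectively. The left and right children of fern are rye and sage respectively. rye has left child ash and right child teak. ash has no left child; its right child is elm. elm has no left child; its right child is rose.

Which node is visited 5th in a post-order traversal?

rye

Post-order visits the left subtree, then the right subtree, then the node.
At bay: go left to fern.
  At fern: go left to rye.
    At rye: go left to ash.
      At ash: no left child.
      At ash: go right to elm.
        At elm: no left child.
        At elm: go right to rose.
          rose is a leaf — visit rose.
        Visit elm.
      Visit ash.
    At rye: go right to teak.
      teak is a leaf — visit teak.
    Visit rye.
  At fern: go right to sage.
    sage is a leaf — visit sage.
  Visit fern.
At bay: go right to fir.
  fir is a leaf — visit fir.
Visit bay.
Full post-order sequence: rose, elm, ash, teak, rye, sage, fern, fir, bay.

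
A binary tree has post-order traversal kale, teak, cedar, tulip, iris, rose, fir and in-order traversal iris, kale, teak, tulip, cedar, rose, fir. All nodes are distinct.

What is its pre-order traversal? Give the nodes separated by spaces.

The last element of post-order is the root; it splits in-order into left and right subtrees.
Root fir: left subtree has 6 nodes {iris, kale, teak, tulip, cedar, rose}, right has 0 { }.
  Root rose: left subtree has 5 nodes {iris, kale, teak, tulip, cedar}, right has 0 { }.
    Root iris: left subtree has 0 nodes { }, right has 4 {kale, teak, tulip, cedar}.
      Root tulip: left subtree has 2 nodes {kale, teak}, right has 1 {cedar}.
        Root teak: left subtree has 1 node {kale}, right has 0 { }.

fir rose iris tulip teak kale cedar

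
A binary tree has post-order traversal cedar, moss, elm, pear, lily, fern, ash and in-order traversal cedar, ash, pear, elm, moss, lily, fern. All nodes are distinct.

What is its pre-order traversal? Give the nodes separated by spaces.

The last element of post-order is the root; it splits in-order into left and right subtrees.
Root ash: left subtree has 1 node {cedar}, right has 5 {pear, elm, moss, lily, fern}.
  Root fern: left subtree has 4 nodes {pear, elm, moss, lily}, right has 0 { }.
    Root lily: left subtree has 3 nodes {pear, elm, moss}, right has 0 { }.
      Root pear: left subtree has 0 nodes { }, right has 2 {elm, moss}.
        Root elm: left subtree has 0 nodes { }, right has 1 {moss}.

ash cedar fern lily pear elm moss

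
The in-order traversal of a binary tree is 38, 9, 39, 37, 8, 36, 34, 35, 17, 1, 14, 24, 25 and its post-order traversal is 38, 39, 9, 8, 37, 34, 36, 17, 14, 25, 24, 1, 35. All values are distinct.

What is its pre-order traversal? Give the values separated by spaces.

The last element of post-order is the root; it splits in-order into left and right subtrees.
Root 35: left subtree has 7 nodes {38, 9, 39, 37, 8, 36, 34}, right has 5 {17, 1, 14, 24, 25}.
  Root 36: left subtree has 5 nodes {38, 9, 39, 37, 8}, right has 1 {34}.
    Root 37: left subtree has 3 nodes {38, 9, 39}, right has 1 {8}.
      Root 9: left subtree has 1 node {38}, right has 1 {39}.
  Root 1: left subtree has 1 node {17}, right has 3 {14, 24, 25}.
    Root 24: left subtree has 1 node {14}, right has 1 {25}.

35 36 37 9 38 39 8 34 1 17 24 14 25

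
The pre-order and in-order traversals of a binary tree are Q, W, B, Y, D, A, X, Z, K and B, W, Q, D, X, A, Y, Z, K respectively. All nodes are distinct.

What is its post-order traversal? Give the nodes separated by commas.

The first element of pre-order is the root; it splits in-order into left and right subtrees.
Root Q: left subtree has 2 nodes {B, W}, right has 6 {D, X, A, Y, Z, K}.
  Root W: left subtree has 1 node {B}, right has 0 { }.
  Root Y: left subtree has 3 nodes {D, X, A}, right has 2 {Z, K}.
    Root D: left subtree has 0 nodes { }, right has 2 {X, A}.
      Root A: left subtree has 1 node {X}, right has 0 { }.
    Root Z: left subtree has 0 nodes { }, right has 1 {K}.

B, W, X, A, D, K, Z, Y, Q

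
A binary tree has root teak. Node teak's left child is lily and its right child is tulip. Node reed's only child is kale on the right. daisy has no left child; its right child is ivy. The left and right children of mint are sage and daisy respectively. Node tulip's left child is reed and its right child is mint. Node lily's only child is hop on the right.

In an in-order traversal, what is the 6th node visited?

In-order visits the left subtree, then the node, then the right subtree.
At teak: go left to lily.
  At lily: no left child.
  Visit lily.
  At lily: go right to hop.
    hop is a leaf — visit hop.
Visit teak.
At teak: go right to tulip.
  At tulip: go left to reed.
    At reed: no left child.
    Visit reed.
    At reed: go right to kale.
      kale is a leaf — visit kale.
  Visit tulip.
  At tulip: go right to mint.
    At mint: go left to sage.
      sage is a leaf — visit sage.
    Visit mint.
    At mint: go right to daisy.
      At daisy: no left child.
      Visit daisy.
      At daisy: go right to ivy.
        ivy is a leaf — visit ivy.
Full in-order sequence: lily, hop, teak, reed, kale, tulip, sage, mint, daisy, ivy.

tulip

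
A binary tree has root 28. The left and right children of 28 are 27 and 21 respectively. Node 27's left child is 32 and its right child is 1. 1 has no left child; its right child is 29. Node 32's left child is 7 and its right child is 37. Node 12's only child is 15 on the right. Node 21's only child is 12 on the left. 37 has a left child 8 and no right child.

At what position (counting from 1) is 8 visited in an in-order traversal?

In-order visits the left subtree, then the node, then the right subtree.
At 28: go left to 27.
  At 27: go left to 32.
    At 32: go left to 7.
      7 is a leaf — visit 7.
    Visit 32.
    At 32: go right to 37.
      At 37: go left to 8.
        8 is a leaf — visit 8.
      Visit 37.
      At 37: no right child.
  Visit 27.
  At 27: go right to 1.
    At 1: no left child.
    Visit 1.
    At 1: go right to 29.
      29 is a leaf — visit 29.
Visit 28.
At 28: go right to 21.
  At 21: go left to 12.
    At 12: no left child.
    Visit 12.
    At 12: go right to 15.
      15 is a leaf — visit 15.
  Visit 21.
  At 21: no right child.
Full in-order sequence: 7, 32, 8, 37, 27, 1, 29, 28, 12, 15, 21.

3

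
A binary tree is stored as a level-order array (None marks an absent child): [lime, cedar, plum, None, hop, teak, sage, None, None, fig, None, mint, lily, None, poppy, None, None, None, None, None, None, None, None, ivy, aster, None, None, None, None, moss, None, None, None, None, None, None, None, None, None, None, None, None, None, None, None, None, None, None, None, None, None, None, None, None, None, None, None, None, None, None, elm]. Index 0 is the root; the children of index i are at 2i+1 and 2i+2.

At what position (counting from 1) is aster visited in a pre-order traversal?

9

Pre-order visits the node, then its left subtree, then its right subtree.
Visit lime.
At lime: go left to cedar.
  Visit cedar.
  At cedar: no left child.
  At cedar: go right to hop.
    Visit hop.
    At hop: go left to fig.
      fig is a leaf — visit fig.
    At hop: no right child.
At lime: go right to plum.
  Visit plum.
  At plum: go left to teak.
    Visit teak.
    At teak: go left to mint.
      Visit mint.
      At mint: go left to ivy.
        ivy is a leaf — visit ivy.
      At mint: go right to aster.
        aster is a leaf — visit aster.
    At teak: go right to lily.
      lily is a leaf — visit lily.
  At plum: go right to sage.
    Visit sage.
    At sage: no left child.
    At sage: go right to poppy.
      Visit poppy.
      At poppy: go left to moss.
        Visit moss.
        At moss: no left child.
        At moss: go right to elm.
          elm is a leaf — visit elm.
      At poppy: no right child.
Full pre-order sequence: lime, cedar, hop, fig, plum, teak, mint, ivy, aster, lily, sage, poppy, moss, elm.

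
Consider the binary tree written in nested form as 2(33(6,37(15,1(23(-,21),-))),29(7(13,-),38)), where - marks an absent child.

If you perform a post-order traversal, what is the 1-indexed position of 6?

Post-order visits the left subtree, then the right subtree, then the node.
At 2: go left to 33.
  At 33: go left to 6.
    6 is a leaf — visit 6.
  At 33: go right to 37.
    At 37: go left to 15.
      15 is a leaf — visit 15.
    At 37: go right to 1.
      At 1: go left to 23.
        At 23: no left child.
        At 23: go right to 21.
          21 is a leaf — visit 21.
        Visit 23.
      At 1: no right child.
      Visit 1.
    Visit 37.
  Visit 33.
At 2: go right to 29.
  At 29: go left to 7.
    At 7: go left to 13.
      13 is a leaf — visit 13.
    At 7: no right child.
    Visit 7.
  At 29: go right to 38.
    38 is a leaf — visit 38.
  Visit 29.
Visit 2.
Full post-order sequence: 6, 15, 21, 23, 1, 37, 33, 13, 7, 38, 29, 2.

1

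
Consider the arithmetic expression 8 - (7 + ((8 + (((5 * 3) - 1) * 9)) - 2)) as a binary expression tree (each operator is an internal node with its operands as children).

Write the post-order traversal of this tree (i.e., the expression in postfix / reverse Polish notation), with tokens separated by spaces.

8 7 8 5 3 * 1 - 9 * + 2 - + -

Post-order on an expression tree gives postfix notation: for each operator, emit left operand, right operand, then the operator.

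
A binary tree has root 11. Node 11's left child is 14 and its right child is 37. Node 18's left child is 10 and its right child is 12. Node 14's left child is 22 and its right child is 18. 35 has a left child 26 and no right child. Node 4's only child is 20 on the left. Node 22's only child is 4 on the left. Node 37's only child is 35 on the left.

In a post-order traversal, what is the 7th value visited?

Post-order visits the left subtree, then the right subtree, then the node.
At 11: go left to 14.
  At 14: go left to 22.
    At 22: go left to 4.
      At 4: go left to 20.
        20 is a leaf — visit 20.
      At 4: no right child.
      Visit 4.
    At 22: no right child.
    Visit 22.
  At 14: go right to 18.
    At 18: go left to 10.
      10 is a leaf — visit 10.
    At 18: go right to 12.
      12 is a leaf — visit 12.
    Visit 18.
  Visit 14.
At 11: go right to 37.
  At 37: go left to 35.
    At 35: go left to 26.
      26 is a leaf — visit 26.
    At 35: no right child.
    Visit 35.
  At 37: no right child.
  Visit 37.
Visit 11.
Full post-order sequence: 20, 4, 22, 10, 12, 18, 14, 26, 35, 37, 11.

14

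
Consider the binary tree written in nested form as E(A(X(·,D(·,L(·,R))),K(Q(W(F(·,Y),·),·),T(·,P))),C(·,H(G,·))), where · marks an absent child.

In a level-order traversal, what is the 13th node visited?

Level-order visits nodes level by level from the root, left to right within each level.
Level 0: E
Level 1: A, C
Level 2: X, K, H
Level 3: D, Q, T, G
Level 4: L, W, P
Level 5: R, F
Level 6: Y
Full level-order sequence: E, A, C, X, K, H, D, Q, T, G, L, W, P, R, F, Y.

P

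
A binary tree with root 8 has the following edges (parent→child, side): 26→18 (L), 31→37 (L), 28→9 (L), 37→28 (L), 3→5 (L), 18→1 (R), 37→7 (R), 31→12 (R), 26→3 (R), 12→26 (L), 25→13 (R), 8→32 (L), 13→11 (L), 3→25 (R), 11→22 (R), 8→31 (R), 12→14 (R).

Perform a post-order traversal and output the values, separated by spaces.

32 9 28 7 37 1 18 5 22 11 13 25 3 26 14 12 31 8

Post-order visits the left subtree, then the right subtree, then the node.
At 8: go left to 32.
  32 is a leaf — visit 32.
At 8: go right to 31.
  At 31: go left to 37.
    At 37: go left to 28.
      At 28: go left to 9.
        9 is a leaf — visit 9.
      At 28: no right child.
      Visit 28.
    At 37: go right to 7.
      7 is a leaf — visit 7.
    Visit 37.
  At 31: go right to 12.
    At 12: go left to 26.
      At 26: go left to 18.
        At 18: no left child.
        At 18: go right to 1.
          1 is a leaf — visit 1.
        Visit 18.
      At 26: go right to 3.
        At 3: go left to 5.
          5 is a leaf — visit 5.
        At 3: go right to 25.
          At 25: no left child.
          At 25: go right to 13.
            At 13: go left to 11.
              At 11: no left child.
              At 11: go right to 22.
                22 is a leaf — visit 22.
              Visit 11.
            At 13: no right child.
            Visit 13.
          Visit 25.
        Visit 3.
      Visit 26.
    At 12: go right to 14.
      14 is a leaf — visit 14.
    Visit 12.
  Visit 31.
Visit 8.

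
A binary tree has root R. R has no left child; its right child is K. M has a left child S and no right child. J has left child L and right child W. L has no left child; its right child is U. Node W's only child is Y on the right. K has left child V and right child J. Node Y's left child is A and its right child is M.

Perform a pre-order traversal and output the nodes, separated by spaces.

Pre-order visits the node, then its left subtree, then its right subtree.
Visit R.
At R: no left child.
At R: go right to K.
  Visit K.
  At K: go left to V.
    V is a leaf — visit V.
  At K: go right to J.
    Visit J.
    At J: go left to L.
      Visit L.
      At L: no left child.
      At L: go right to U.
        U is a leaf — visit U.
    At J: go right to W.
      Visit W.
      At W: no left child.
      At W: go right to Y.
        Visit Y.
        At Y: go left to A.
          A is a leaf — visit A.
        At Y: go right to M.
          Visit M.
          At M: go left to S.
            S is a leaf — visit S.
          At M: no right child.

R K V J L U W Y A M S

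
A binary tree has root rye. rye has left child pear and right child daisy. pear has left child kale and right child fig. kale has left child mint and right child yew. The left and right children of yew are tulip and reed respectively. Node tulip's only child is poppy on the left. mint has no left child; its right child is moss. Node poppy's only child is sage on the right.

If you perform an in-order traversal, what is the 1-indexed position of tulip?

In-order visits the left subtree, then the node, then the right subtree.
At rye: go left to pear.
  At pear: go left to kale.
    At kale: go left to mint.
      At mint: no left child.
      Visit mint.
      At mint: go right to moss.
        moss is a leaf — visit moss.
    Visit kale.
    At kale: go right to yew.
      At yew: go left to tulip.
        At tulip: go left to poppy.
          At poppy: no left child.
          Visit poppy.
          At poppy: go right to sage.
            sage is a leaf — visit sage.
        Visit tulip.
        At tulip: no right child.
      Visit yew.
      At yew: go right to reed.
        reed is a leaf — visit reed.
  Visit pear.
  At pear: go right to fig.
    fig is a leaf — visit fig.
Visit rye.
At rye: go right to daisy.
  daisy is a leaf — visit daisy.
Full in-order sequence: mint, moss, kale, poppy, sage, tulip, yew, reed, pear, fig, rye, daisy.

6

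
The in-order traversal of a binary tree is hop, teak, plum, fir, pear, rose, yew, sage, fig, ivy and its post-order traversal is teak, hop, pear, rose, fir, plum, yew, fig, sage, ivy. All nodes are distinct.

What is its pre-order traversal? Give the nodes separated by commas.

ivy, sage, yew, plum, hop, teak, fir, rose, pear, fig

The last element of post-order is the root; it splits in-order into left and right subtrees.
Root ivy: left subtree has 9 nodes {hop, teak, plum, fir, pear, rose, yew, sage, fig}, right has 0 { }.
  Root sage: left subtree has 7 nodes {hop, teak, plum, fir, pear, rose, yew}, right has 1 {fig}.
    Root yew: left subtree has 6 nodes {hop, teak, plum, fir, pear, rose}, right has 0 { }.
      Root plum: left subtree has 2 nodes {hop, teak}, right has 3 {fir, pear, rose}.
        Root hop: left subtree has 0 nodes { }, right has 1 {teak}.
        Root fir: left subtree has 0 nodes { }, right has 2 {pear, rose}.
          Root rose: left subtree has 1 node {pear}, right has 0 { }.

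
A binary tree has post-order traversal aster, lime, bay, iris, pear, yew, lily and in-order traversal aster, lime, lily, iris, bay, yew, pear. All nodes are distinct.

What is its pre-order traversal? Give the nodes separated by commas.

The last element of post-order is the root; it splits in-order into left and right subtrees.
Root lily: left subtree has 2 nodes {aster, lime}, right has 4 {iris, bay, yew, pear}.
  Root lime: left subtree has 1 node {aster}, right has 0 { }.
  Root yew: left subtree has 2 nodes {iris, bay}, right has 1 {pear}.
    Root iris: left subtree has 0 nodes { }, right has 1 {bay}.

lily, lime, aster, yew, iris, bay, pear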